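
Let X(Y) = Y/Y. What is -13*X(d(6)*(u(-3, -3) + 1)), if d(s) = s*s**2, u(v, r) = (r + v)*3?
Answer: -13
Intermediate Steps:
u(v, r) = 3*r + 3*v
d(s) = s**3
X(Y) = 1
-13*X(d(6)*(u(-3, -3) + 1)) = -13*1 = -13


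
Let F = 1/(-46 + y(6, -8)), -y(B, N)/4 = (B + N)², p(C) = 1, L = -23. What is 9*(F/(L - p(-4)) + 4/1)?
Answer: 17859/496 ≈ 36.006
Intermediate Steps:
y(B, N) = -4*(B + N)²
F = -1/62 (F = 1/(-46 - 4*(6 - 8)²) = 1/(-46 - 4*(-2)²) = 1/(-46 - 4*4) = 1/(-46 - 16) = 1/(-62) = -1/62 ≈ -0.016129)
9*(F/(L - p(-4)) + 4/1) = 9*(-1/(62*(-23 - 1*1)) + 4/1) = 9*(-1/(62*(-23 - 1)) + 4*1) = 9*(-1/62/(-24) + 4) = 9*(-1/62*(-1/24) + 4) = 9*(1/1488 + 4) = 9*(5953/1488) = 17859/496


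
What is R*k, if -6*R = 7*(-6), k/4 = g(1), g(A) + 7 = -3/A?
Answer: -280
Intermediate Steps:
g(A) = -7 - 3/A
k = -40 (k = 4*(-7 - 3/1) = 4*(-7 - 3*1) = 4*(-7 - 3) = 4*(-10) = -40)
R = 7 (R = -7*(-6)/6 = -1/6*(-42) = 7)
R*k = 7*(-40) = -280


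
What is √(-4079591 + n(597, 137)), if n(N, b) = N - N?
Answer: I*√4079591 ≈ 2019.8*I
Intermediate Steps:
n(N, b) = 0
√(-4079591 + n(597, 137)) = √(-4079591 + 0) = √(-4079591) = I*√4079591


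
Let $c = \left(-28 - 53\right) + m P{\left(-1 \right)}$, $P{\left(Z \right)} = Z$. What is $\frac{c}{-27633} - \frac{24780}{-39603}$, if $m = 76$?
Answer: $\frac{230321137}{364783233} \approx 0.63139$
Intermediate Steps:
$c = -157$ ($c = \left(-28 - 53\right) + 76 \left(-1\right) = \left(-28 - 53\right) - 76 = -81 - 76 = -157$)
$\frac{c}{-27633} - \frac{24780}{-39603} = - \frac{157}{-27633} - \frac{24780}{-39603} = \left(-157\right) \left(- \frac{1}{27633}\right) - - \frac{8260}{13201} = \frac{157}{27633} + \frac{8260}{13201} = \frac{230321137}{364783233}$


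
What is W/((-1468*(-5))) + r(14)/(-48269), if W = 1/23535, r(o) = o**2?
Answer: -33858344131/8338320116100 ≈ -0.0040606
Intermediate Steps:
W = 1/23535 ≈ 4.2490e-5
W/((-1468*(-5))) + r(14)/(-48269) = 1/(23535*((-1468*(-5)))) + 14**2/(-48269) = (1/23535)/7340 + 196*(-1/48269) = (1/23535)*(1/7340) - 196/48269 = 1/172746900 - 196/48269 = -33858344131/8338320116100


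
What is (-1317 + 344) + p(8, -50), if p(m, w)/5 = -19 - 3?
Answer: -1083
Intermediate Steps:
p(m, w) = -110 (p(m, w) = 5*(-19 - 3) = 5*(-22) = -110)
(-1317 + 344) + p(8, -50) = (-1317 + 344) - 110 = -973 - 110 = -1083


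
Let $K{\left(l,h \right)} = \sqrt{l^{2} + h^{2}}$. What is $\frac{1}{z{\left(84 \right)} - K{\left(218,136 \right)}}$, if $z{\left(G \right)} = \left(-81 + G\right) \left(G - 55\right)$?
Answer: $- \frac{87}{58451} - \frac{2 \sqrt{16505}}{58451} \approx -0.0058843$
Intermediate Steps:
$z{\left(G \right)} = \left(-81 + G\right) \left(-55 + G\right)$
$K{\left(l,h \right)} = \sqrt{h^{2} + l^{2}}$
$\frac{1}{z{\left(84 \right)} - K{\left(218,136 \right)}} = \frac{1}{\left(4455 + 84^{2} - 11424\right) - \sqrt{136^{2} + 218^{2}}} = \frac{1}{\left(4455 + 7056 - 11424\right) - \sqrt{18496 + 47524}} = \frac{1}{87 - \sqrt{66020}} = \frac{1}{87 - 2 \sqrt{16505}}$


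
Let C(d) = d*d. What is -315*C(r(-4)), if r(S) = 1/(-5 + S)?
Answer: -35/9 ≈ -3.8889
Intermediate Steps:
C(d) = d**2
-315*C(r(-4)) = -315/(-5 - 4)**2 = -315*(1/(-9))**2 = -315*(-1/9)**2 = -315*1/81 = -35/9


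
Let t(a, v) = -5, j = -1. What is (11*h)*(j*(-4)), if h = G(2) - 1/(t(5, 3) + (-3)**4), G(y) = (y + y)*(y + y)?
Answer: 13365/19 ≈ 703.42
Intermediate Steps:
G(y) = 4*y**2 (G(y) = (2*y)*(2*y) = 4*y**2)
h = 1215/76 (h = 4*2**2 - 1/(-5 + (-3)**4) = 4*4 - 1/(-5 + 81) = 16 - 1/76 = 1215/76 ≈ 15.987)
(11*h)*(j*(-4)) = (11*(1215/76))*(-1*(-4)) = (13365/76)*4 = 13365/19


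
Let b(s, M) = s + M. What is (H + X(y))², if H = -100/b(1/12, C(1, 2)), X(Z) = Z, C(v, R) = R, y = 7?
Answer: 1681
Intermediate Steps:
b(s, M) = M + s
H = -48 (H = -100/(2 + 1/12) = -100/25/12 = -100*12/25 = -48)
(H + X(y))² = (-48 + 7)² = (-41)² = 1681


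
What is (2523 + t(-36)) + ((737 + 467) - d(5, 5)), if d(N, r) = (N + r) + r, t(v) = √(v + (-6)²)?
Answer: 3712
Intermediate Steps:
t(v) = √(36 + v) (t(v) = √(v + 36) = √(36 + v))
d(N, r) = N + 2*r
(2523 + t(-36)) + ((737 + 467) - d(5, 5)) = (2523 + √(36 - 36)) + ((737 + 467) - (5 + 2*5)) = (2523 + √0) + (1204 - (5 + 10)) = (2523 + 0) + (1204 - 1*15) = 2523 + (1204 - 15) = 2523 + 1189 = 3712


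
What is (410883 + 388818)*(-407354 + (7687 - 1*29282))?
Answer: -343030944249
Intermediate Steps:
(410883 + 388818)*(-407354 + (7687 - 1*29282)) = 799701*(-407354 + (7687 - 29282)) = 799701*(-407354 - 21595) = 799701*(-428949) = -343030944249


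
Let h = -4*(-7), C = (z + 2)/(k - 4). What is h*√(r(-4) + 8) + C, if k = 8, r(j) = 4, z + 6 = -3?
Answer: -7/4 + 56*√3 ≈ 95.245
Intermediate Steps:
z = -9 (z = -6 - 3 = -9)
C = -7/4 (C = (-9 + 2)/(8 - 4) = -7/4 ≈ -1.7500)
h = 28
h*√(r(-4) + 8) + C = 28*√(4 + 8) - 7/4 = 28*√12 - 7/4 = 28*(2*√3) - 7/4 = 56*√3 - 7/4 = -7/4 + 56*√3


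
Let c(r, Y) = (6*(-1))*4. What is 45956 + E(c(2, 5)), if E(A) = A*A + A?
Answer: 46508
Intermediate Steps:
c(r, Y) = -24 (c(r, Y) = -6*4 = -24)
E(A) = A + A² (E(A) = A² + A = A + A²)
45956 + E(c(2, 5)) = 45956 - 24*(1 - 24) = 45956 - 24*(-23) = 45956 + 552 = 46508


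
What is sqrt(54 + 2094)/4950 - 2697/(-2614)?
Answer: 2697/2614 + sqrt(537)/2475 ≈ 1.0411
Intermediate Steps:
sqrt(54 + 2094)/4950 - 2697/(-2614) = sqrt(2148)*(1/4950) - 2697*(-1/2614) = (2*sqrt(537))*(1/4950) + 2697/2614 = sqrt(537)/2475 + 2697/2614 = 2697/2614 + sqrt(537)/2475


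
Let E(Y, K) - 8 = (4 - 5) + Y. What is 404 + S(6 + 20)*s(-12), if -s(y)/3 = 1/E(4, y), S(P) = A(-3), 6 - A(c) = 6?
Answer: 404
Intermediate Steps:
E(Y, K) = 7 + Y (E(Y, K) = 8 + ((4 - 5) + Y) = 8 + (-1 + Y) = 7 + Y)
A(c) = 0 (A(c) = 6 - 1*6 = 6 - 6 = 0)
S(P) = 0
s(y) = -3/11 (s(y) = -3/(7 + 4) = -3/11)
404 + S(6 + 20)*s(-12) = 404 + 0*(-3/11) = 404 + 0 = 404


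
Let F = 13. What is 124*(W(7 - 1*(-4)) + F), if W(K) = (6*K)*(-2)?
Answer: -14756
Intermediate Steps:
W(K) = -12*K
124*(W(7 - 1*(-4)) + F) = 124*(-12*(7 - 1*(-4)) + 13) = 124*(-12*(7 + 4) + 13) = 124*(-12*11 + 13) = 124*(-132 + 13) = 124*(-119) = -14756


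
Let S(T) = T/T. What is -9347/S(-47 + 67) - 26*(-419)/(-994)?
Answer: -4650906/497 ≈ -9358.0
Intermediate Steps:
S(T) = 1
-9347/S(-47 + 67) - 26*(-419)/(-994) = -9347/1 - 26*(-419)/(-994) = -9347*1 + 10894*(-1/994) = -9347 - 5447/497 = -4650906/497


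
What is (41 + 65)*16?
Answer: 1696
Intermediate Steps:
(41 + 65)*16 = 106*16 = 1696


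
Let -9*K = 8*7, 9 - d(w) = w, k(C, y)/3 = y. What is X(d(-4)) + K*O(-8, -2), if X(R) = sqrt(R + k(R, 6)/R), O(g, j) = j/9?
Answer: 112/81 + sqrt(2431)/13 ≈ 5.1754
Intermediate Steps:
O(g, j) = j/9 (O(g, j) = j*(1/9) = j/9)
k(C, y) = 3*y
d(w) = 9 - w
K = -56/9 (K = -8*7/9 = -1/9*56 = -56/9 ≈ -6.2222)
X(R) = sqrt(R + 18/R) (X(R) = sqrt(R + (3*6)/R) = sqrt(R + 18/R))
X(d(-4)) + K*O(-8, -2) = sqrt((9 - 1*(-4)) + 18/(9 - 1*(-4))) - 56*(-2)/81 = sqrt((9 + 4) + 18/(9 + 4)) - 56/9*(-2/9) = sqrt(13 + 18/13) + 112/81 = sqrt(187/13) + 112/81 = sqrt(2431)/13 + 112/81 = 112/81 + sqrt(2431)/13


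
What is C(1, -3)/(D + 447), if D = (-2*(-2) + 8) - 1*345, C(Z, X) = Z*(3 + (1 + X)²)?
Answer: 7/114 ≈ 0.061404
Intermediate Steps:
D = -333 (D = (4 + 8) - 345 = 12 - 345 = -333)
C(1, -3)/(D + 447) = (1*(3 + (1 - 3)²))/(-333 + 447) = (1*(3 + (-2)²))/114 = (1*(3 + 4))*(1/114) = (1*7)*(1/114) = 7*(1/114) = 7/114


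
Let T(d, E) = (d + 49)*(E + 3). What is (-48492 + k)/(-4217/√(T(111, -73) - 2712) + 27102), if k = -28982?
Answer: -29211031241376/10218637819537 + 653415716*I*√3478/10218637819537 ≈ -2.8586 + 0.003771*I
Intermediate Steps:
T(d, E) = (3 + E)*(49 + d) (T(d, E) = (49 + d)*(3 + E) = (3 + E)*(49 + d))
(-48492 + k)/(-4217/√(T(111, -73) - 2712) + 27102) = (-48492 - 28982)/(-4217/√((147 + 3*111 + 49*(-73) - 73*111) - 2712) + 27102) = -77474/(-4217/√((147 + 333 - 3577 - 8103) - 2712) + 27102) = -77474/(-4217/√(-11200 - 2712) + 27102) = -77474/(-4217*(-I*√3478/6956) + 27102) = -77474/(-(-4217)*I*√3478/6956 + 27102) = -77474/(4217*I*√3478/6956 + 27102) = -77474/(27102 + 4217*I*√3478/6956)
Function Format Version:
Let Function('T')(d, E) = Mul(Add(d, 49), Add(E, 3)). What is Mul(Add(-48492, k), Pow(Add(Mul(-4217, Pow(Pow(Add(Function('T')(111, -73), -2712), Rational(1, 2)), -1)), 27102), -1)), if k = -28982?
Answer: Add(Rational(-29211031241376, 10218637819537), Mul(Rational(653415716, 10218637819537), I, Pow(3478, Rational(1, 2)))) ≈ Add(-2.8586, Mul(0.0037710, I))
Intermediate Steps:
Function('T')(d, E) = Mul(Add(3, E), Add(49, d)) (Function('T')(d, E) = Mul(Add(49, d), Add(3, E)) = Mul(Add(3, E), Add(49, d)))
Mul(Add(-48492, k), Pow(Add(Mul(-4217, Pow(Pow(Add(Function('T')(111, -73), -2712), Rational(1, 2)), -1)), 27102), -1)) = Mul(Add(-48492, -28982), Pow(Add(Mul(-4217, Pow(Pow(Add(Add(147, Mul(3, 111), Mul(49, -73), Mul(-73, 111)), -2712), Rational(1, 2)), -1)), 27102), -1)) = Mul(-77474, Pow(Add(Mul(-4217, Pow(Pow(Add(Add(147, 333, -3577, -8103), -2712), Rational(1, 2)), -1)), 27102), -1)) = Mul(-77474, Pow(Add(Mul(-4217, Pow(Pow(Add(-11200, -2712), Rational(1, 2)), -1)), 27102), -1)) = Mul(-77474, Pow(Add(Mul(-4217, Pow(Pow(-13912, Rational(1, 2)), -1)), 27102), -1)) = Mul(-77474, Pow(Add(Mul(-4217, Pow(Mul(2, I, Pow(3478, Rational(1, 2))), -1)), 27102), -1)) = Mul(-77474, Pow(Add(Mul(-4217, Mul(Rational(-1, 6956), I, Pow(3478, Rational(1, 2)))), 27102), -1)) = Mul(-77474, Pow(Add(Mul(Rational(4217, 6956), I, Pow(3478, Rational(1, 2))), 27102), -1)) = Mul(-77474, Pow(Add(27102, Mul(Rational(4217, 6956), I, Pow(3478, Rational(1, 2)))), -1))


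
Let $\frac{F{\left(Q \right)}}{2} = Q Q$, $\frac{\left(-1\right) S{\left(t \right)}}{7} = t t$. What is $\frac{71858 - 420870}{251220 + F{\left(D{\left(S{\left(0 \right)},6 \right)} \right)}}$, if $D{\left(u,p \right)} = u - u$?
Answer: $- \frac{87253}{62805} \approx -1.3893$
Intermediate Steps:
$S{\left(t \right)} = - 7 t^{2}$ ($S{\left(t \right)} = - 7 t t = - 7 t^{2}$)
$D{\left(u,p \right)} = 0$
$F{\left(Q \right)} = 2 Q^{2}$ ($F{\left(Q \right)} = 2 Q Q = 2 Q^{2}$)
$\frac{71858 - 420870}{251220 + F{\left(D{\left(S{\left(0 \right)},6 \right)} \right)}} = \frac{71858 - 420870}{251220 + 2 \cdot 0^{2}} = - \frac{349012}{251220 + 2 \cdot 0} = - \frac{349012}{251220 + 0} = - \frac{349012}{251220} = \left(-349012\right) \frac{1}{251220} = - \frac{87253}{62805}$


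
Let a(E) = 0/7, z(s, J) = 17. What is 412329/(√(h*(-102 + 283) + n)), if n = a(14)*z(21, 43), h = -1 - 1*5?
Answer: -137443*I*√1086/362 ≈ -12512.0*I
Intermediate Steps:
h = -6 (h = -1 - 5 = -6)
a(E) = 0 (a(E) = 0*(⅐) = 0)
n = 0 (n = 0*17 = 0)
412329/(√(h*(-102 + 283) + n)) = 412329/(√(-6*(-102 + 283) + 0)) = 412329/(√(-6*181 + 0)) = 412329/(√(-1086 + 0)) = 412329/(√(-1086)) = 412329/((I*√1086)) = 412329*(-I*√1086/1086) = -137443*I*√1086/362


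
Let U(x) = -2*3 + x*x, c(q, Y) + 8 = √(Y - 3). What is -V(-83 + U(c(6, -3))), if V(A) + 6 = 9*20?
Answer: -174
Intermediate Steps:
c(q, Y) = -8 + √(-3 + Y) (c(q, Y) = -8 + √(Y - 3) = -8 + √(-3 + Y))
U(x) = -6 + x²
V(A) = 174 (V(A) = -6 + 9*20 = -6 + 180 = 174)
-V(-83 + U(c(6, -3))) = -1*174 = -174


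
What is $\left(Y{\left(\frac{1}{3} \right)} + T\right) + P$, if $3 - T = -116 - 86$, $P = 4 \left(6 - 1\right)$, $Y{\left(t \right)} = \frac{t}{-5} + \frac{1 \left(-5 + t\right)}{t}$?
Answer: $\frac{3164}{15} \approx 210.93$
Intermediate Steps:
$Y{\left(t \right)} = - \frac{t}{5} + \frac{-5 + t}{t}$ ($Y{\left(t \right)} = t \left(- \frac{1}{5}\right) + \frac{-5 + t}{t} = - \frac{t}{5} + \frac{-5 + t}{t}$)
$P = 20$ ($P = 4 \cdot 5 = 20$)
$T = 205$ ($T = 3 - \left(-116 - 86\right) = 3 - -202 = 3 + 202 = 205$)
$\left(Y{\left(\frac{1}{3} \right)} + T\right) + P = \left(\left(1 - \frac{5}{\frac{1}{3}} - \frac{1}{5 \cdot 3}\right) + 205\right) + 20 = \left(\left(1 - 5 \frac{1}{\frac{1}{3}} - \frac{1}{15}\right) + 205\right) + 20 = \left(\left(1 - 15 - \frac{1}{15}\right) + 205\right) + 20 = \left(- \frac{211}{15} + 205\right) + 20 = \frac{2864}{15} + 20 = \frac{3164}{15}$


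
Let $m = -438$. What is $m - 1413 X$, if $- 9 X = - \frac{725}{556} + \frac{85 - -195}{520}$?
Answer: $- \frac{4034545}{7228} \approx -558.18$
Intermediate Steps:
$X = \frac{5533}{65052}$ ($X = - \frac{- \frac{725}{556} + \frac{85 - -195}{520}}{9} = - \frac{\left(-725\right) \frac{1}{556} + \left(85 + 195\right) \frac{1}{520}}{9} = - \frac{- \frac{725}{556} + 280 \cdot \frac{1}{520}}{9} = - \frac{- \frac{725}{556} + \frac{7}{13}}{9} = \left(- \frac{1}{9}\right) \left(- \frac{5533}{7228}\right) = \frac{5533}{65052} \approx 0.085055$)
$m - 1413 X = -438 - \frac{868681}{7228} = - \frac{4034545}{7228}$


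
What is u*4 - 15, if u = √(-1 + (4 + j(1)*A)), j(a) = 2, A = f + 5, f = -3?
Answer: -15 + 4*√7 ≈ -4.4170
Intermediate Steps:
A = 2 (A = -3 + 5 = 2)
u = √7 (u = √(-1 + (4 + 2*2)) = √(-1 + (4 + 4)) = √(-1 + 8) = √7 ≈ 2.6458)
u*4 - 15 = √7*4 - 15 = 4*√7 - 15 = -15 + 4*√7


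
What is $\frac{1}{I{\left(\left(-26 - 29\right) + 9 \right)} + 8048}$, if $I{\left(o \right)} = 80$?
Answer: $\frac{1}{8128} \approx 0.00012303$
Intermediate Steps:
$\frac{1}{I{\left(\left(-26 - 29\right) + 9 \right)} + 8048} = \frac{1}{80 + 8048} = \frac{1}{8128}$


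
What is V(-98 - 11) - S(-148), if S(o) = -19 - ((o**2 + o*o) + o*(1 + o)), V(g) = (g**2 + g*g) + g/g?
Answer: 89346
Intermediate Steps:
V(g) = 1 + 2*g**2 (V(g) = (g**2 + g**2) + 1 = 2*g**2 + 1 = 1 + 2*g**2)
S(o) = -19 - 2*o**2 - o*(1 + o) (S(o) = -19 - ((o**2 + o**2) + o*(1 + o)) = -19 - (2*o**2 + o*(1 + o)) = -19 + (-2*o**2 - o*(1 + o)) = -19 - 2*o**2 - o*(1 + o))
V(-98 - 11) - S(-148) = (1 + 2*(-98 - 11)**2) - (-19 - 1*(-148) - 3*(-148)**2) = (1 + 2*(-109)**2) - (-19 + 148 - 3*21904) = (1 + 2*11881) - (-19 + 148 - 65712) = (1 + 23762) - 1*(-65583) = 23763 + 65583 = 89346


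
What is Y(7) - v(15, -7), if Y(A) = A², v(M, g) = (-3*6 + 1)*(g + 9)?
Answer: 83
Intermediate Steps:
v(M, g) = -153 - 17*g (v(M, g) = (-18 + 1)*(9 + g) = -17*(9 + g) = -153 - 17*g)
Y(7) - v(15, -7) = 7² - (-153 - 17*(-7)) = 49 - (-153 + 119) = 49 - 1*(-34) = 49 + 34 = 83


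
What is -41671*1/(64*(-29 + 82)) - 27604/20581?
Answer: -951263619/69810752 ≈ -13.626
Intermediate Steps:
-41671*1/(64*(-29 + 82)) - 27604/20581 = -41671/(64*53) - 27604*1/20581 = -41671/3392 - 27604/20581 = -951263619/69810752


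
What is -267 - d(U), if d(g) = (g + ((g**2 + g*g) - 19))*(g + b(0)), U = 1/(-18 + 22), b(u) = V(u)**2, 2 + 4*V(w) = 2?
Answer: -8395/32 ≈ -262.34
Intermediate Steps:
V(w) = 0 (V(w) = -1/2 + (1/4)*2 = -1/2 + 1/2 = 0)
b(u) = 0 (b(u) = 0**2 = 0)
U = 1/4 ≈ 0.25000
d(g) = g*(-19 + g + 2*g**2) (d(g) = (g + ((g**2 + g*g) - 19))*(g + 0) = (g + ((g**2 + g**2) - 19))*g = (g + (2*g**2 - 19))*g = (g + (-19 + 2*g**2))*g = (-19 + g + 2*g**2)*g = g*(-19 + g + 2*g**2))
-267 - d(U) = -267 - (-19 + 1/4 + 2*(1/4)**2)/4 = -267 - (-19 + 1/4 + 2*(1/16))/4 = -267 - (-19 + 1/4 + 1/8)/4 = -267 - (-149)/(4*8) = -267 - 1*(-149/32) = -267 + 149/32 = -8395/32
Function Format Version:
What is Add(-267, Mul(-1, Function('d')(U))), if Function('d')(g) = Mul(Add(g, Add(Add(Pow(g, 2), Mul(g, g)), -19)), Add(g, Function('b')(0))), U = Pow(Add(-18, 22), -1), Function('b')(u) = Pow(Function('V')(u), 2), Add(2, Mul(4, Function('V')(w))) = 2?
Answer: Rational(-8395, 32) ≈ -262.34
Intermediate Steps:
Function('V')(w) = 0 (Function('V')(w) = Add(Rational(-1, 2), Mul(Rational(1, 4), 2)) = Add(Rational(-1, 2), Rational(1, 2)) = 0)
Function('b')(u) = 0 (Function('b')(u) = Pow(0, 2) = 0)
U = Rational(1, 4) (U = Pow(4, -1) = Rational(1, 4) ≈ 0.25000)
Function('d')(g) = Mul(g, Add(-19, g, Mul(2, Pow(g, 2)))) (Function('d')(g) = Mul(Add(g, Add(Add(Pow(g, 2), Mul(g, g)), -19)), Add(g, 0)) = Mul(Add(g, Add(Add(Pow(g, 2), Pow(g, 2)), -19)), g) = Mul(Add(g, Add(Mul(2, Pow(g, 2)), -19)), g) = Mul(Add(g, Add(-19, Mul(2, Pow(g, 2)))), g) = Mul(Add(-19, g, Mul(2, Pow(g, 2))), g) = Mul(g, Add(-19, g, Mul(2, Pow(g, 2)))))
Add(-267, Mul(-1, Function('d')(U))) = Add(-267, Mul(-1, Mul(Rational(1, 4), Add(-19, Rational(1, 4), Mul(2, Pow(Rational(1, 4), 2)))))) = Add(-267, Mul(-1, Mul(Rational(1, 4), Add(-19, Rational(1, 4), Mul(2, Rational(1, 16)))))) = Add(-267, Mul(-1, Mul(Rational(1, 4), Add(-19, Rational(1, 4), Rational(1, 8))))) = Add(-267, Mul(-1, Mul(Rational(1, 4), Rational(-149, 8)))) = Add(-267, Mul(-1, Rational(-149, 32))) = Add(-267, Rational(149, 32)) = Rational(-8395, 32)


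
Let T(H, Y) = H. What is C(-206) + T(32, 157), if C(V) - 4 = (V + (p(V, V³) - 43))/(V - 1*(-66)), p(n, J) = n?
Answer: 157/4 ≈ 39.250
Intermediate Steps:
C(V) = 4 + (-43 + 2*V)/(66 + V) (C(V) = 4 + (V + (V - 43))/(V - 1*(-66)) = 4 + (V + (-43 + V))/(V + 66) = 4 + (-43 + 2*V)/(66 + V))
C(-206) + T(32, 157) = (221 + 6*(-206))/(66 - 206) + 32 = (221 - 1236)/(-140) + 32 = -1/140*(-1015) + 32 = 29/4 + 32 = 157/4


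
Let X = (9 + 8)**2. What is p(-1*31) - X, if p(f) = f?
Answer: -320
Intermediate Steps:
X = 289 (X = 17**2 = 289)
p(-1*31) - X = -1*31 - 1*289 = -31 - 289 = -320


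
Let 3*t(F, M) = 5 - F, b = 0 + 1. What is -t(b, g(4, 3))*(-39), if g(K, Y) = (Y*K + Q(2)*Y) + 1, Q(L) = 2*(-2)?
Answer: 52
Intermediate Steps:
Q(L) = -4
g(K, Y) = 1 - 4*Y + K*Y (g(K, Y) = (Y*K - 4*Y) + 1 = (K*Y - 4*Y) + 1 = (-4*Y + K*Y) + 1 = 1 - 4*Y + K*Y)
b = 1
t(F, M) = 5/3 - F/3 (t(F, M) = (5 - F)/3 = 5/3 - F/3)
-t(b, g(4, 3))*(-39) = -(5/3 - ⅓*1)*(-39) = -(5/3 - ⅓)*(-39) = -1*4/3*(-39) = -4/3*(-39) = 52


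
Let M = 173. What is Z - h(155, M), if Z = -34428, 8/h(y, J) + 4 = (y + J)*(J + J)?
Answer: -976756790/28371 ≈ -34428.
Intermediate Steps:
h(y, J) = 8/(-4 + 2*J*(J + y)) (h(y, J) = 8/(-4 + (y + J)*(J + J)) = 8/(-4 + (J + y)*(2*J)) = 8/(-4 + 2*J*(J + y)))
Z - h(155, M) = -34428 - 4/(-2 + 173² + 173*155) = -34428 - 4/(-2 + 29929 + 26815) = -34428 - 4/56742 = -34428 - 1*2/28371 = -34428 - 2/28371 = -976756790/28371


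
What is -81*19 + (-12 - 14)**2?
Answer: -863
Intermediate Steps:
-81*19 + (-12 - 14)**2 = -1539 + (-26)**2 = -1539 + 676 = -863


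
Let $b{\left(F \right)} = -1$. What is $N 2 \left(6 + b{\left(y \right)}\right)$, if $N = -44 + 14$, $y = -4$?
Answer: $-300$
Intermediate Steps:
$N = -30$
$N 2 \left(6 + b{\left(y \right)}\right) = - 30 \cdot 2 \left(6 - 1\right) = - 30 \cdot 2 \cdot 5 = \left(-30\right) 10 = -300$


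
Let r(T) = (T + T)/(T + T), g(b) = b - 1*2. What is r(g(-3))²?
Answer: 1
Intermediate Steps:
g(b) = -2 + b (g(b) = b - 2 = -2 + b)
r(T) = 1 (r(T) = (2*T)/((2*T)) = (2*T)*(1/(2*T)) = 1)
r(g(-3))² = 1² = 1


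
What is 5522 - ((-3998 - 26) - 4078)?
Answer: 13624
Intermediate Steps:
5522 - ((-3998 - 26) - 4078) = 5522 - (-4024 - 4078) = 5522 - 1*(-8102) = 5522 + 8102 = 13624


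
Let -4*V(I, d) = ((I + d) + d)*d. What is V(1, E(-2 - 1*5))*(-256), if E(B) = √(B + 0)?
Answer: -896 + 64*I*√7 ≈ -896.0 + 169.33*I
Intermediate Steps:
E(B) = √B
V(I, d) = -d*(I + 2*d)/4 (V(I, d) = -((I + d) + d)*d/4 = -(I + 2*d)*d/4 = -d*(I + 2*d)/4)
V(1, E(-2 - 1*5))*(-256) = -√(-2 - 1*5)*(1 + 2*√(-2 - 1*5))/4*(-256) = -√(-2 - 5)*(1 + 2*√(-2 - 5))/4*(-256) = -√(-7)*(1 + 2*√(-7))/4*(-256) = -I*√7*(1 + 2*(I*√7))/4*(-256) = -I*√7*(1 + 2*I*√7)/4*(-256) = 64*I*√7*(1 + 2*I*√7)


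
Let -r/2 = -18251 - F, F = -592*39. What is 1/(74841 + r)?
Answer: 1/65167 ≈ 1.5345e-5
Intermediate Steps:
F = -23088
r = -9674 (r = -2*(-18251 - 1*(-23088)) = -2*(-18251 + 23088) = -2*4837 = -9674)
1/(74841 + r) = 1/(74841 - 9674) = 1/65167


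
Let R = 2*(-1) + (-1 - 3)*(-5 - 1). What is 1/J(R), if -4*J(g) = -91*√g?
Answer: 2*√22/1001 ≈ 0.0093715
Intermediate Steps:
R = 22 (R = -2 - 4*(-6) = -2 + 24 = 22)
J(g) = 91*√g/4 (J(g) = -(-91)*√g/4 = 91*√g/4)
1/J(R) = 1/(91*√22/4) = 2*√22/1001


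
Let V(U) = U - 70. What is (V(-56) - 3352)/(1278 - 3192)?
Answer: 1739/957 ≈ 1.8171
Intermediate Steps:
V(U) = -70 + U
(V(-56) - 3352)/(1278 - 3192) = ((-70 - 56) - 3352)/(1278 - 3192) = (-126 - 3352)/(-1914) = -3478*(-1/1914) = 1739/957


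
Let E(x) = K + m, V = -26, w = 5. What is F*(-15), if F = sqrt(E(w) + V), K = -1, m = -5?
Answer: -60*I*sqrt(2) ≈ -84.853*I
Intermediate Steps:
E(x) = -6 (E(x) = -1 - 5 = -6)
F = 4*I*sqrt(2) (F = sqrt(-6 - 26) = sqrt(-32) = 4*I*sqrt(2) ≈ 5.6569*I)
F*(-15) = (4*I*sqrt(2))*(-15) = -60*I*sqrt(2)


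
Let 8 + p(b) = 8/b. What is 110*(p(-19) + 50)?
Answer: 86900/19 ≈ 4573.7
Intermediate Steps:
p(b) = -8 + 8/b
110*(p(-19) + 50) = 110*((-8 + 8/(-19)) + 50) = 110*((-8 + 8*(-1/19)) + 50) = 110*((-8 - 8/19) + 50) = 110*(-160/19 + 50) = 110*(790/19) = 86900/19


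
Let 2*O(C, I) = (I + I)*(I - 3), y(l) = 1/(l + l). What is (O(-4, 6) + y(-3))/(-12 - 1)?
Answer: -107/78 ≈ -1.3718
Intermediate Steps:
y(l) = 1/(2*l)
O(C, I) = I*(-3 + I) (O(C, I) = ((I + I)*(I - 3))/2 = ((2*I)*(-3 + I))/2 = (2*I*(-3 + I))/2 = I*(-3 + I))
(O(-4, 6) + y(-3))/(-12 - 1) = (6*(-3 + 6) + (½)/(-3))/(-12 - 1) = (6*3 + (½)*(-⅓))/(-13) = -(18 - ⅙)/13 = -1/13*107/6 = -107/78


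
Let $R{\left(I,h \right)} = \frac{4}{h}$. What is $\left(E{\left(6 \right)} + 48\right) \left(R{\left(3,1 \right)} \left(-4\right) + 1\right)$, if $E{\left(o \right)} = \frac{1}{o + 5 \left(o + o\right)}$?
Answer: $- \frac{15845}{22} \approx -720.23$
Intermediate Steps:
$E{\left(o \right)} = \frac{1}{11 o}$ ($E{\left(o \right)} = \frac{1}{o + 5 \cdot 2 o} = \frac{1}{o + 10 o} = \frac{1}{11 o}$)
$\left(E{\left(6 \right)} + 48\right) \left(R{\left(3,1 \right)} \left(-4\right) + 1\right) = \left(\frac{1}{11 \cdot 6} + 48\right) \left(\frac{4}{1} \left(-4\right) + 1\right) = \left(\frac{1}{11} \cdot \frac{1}{6} + 48\right) \left(4 \cdot 1 \left(-4\right) + 1\right) = \left(\frac{1}{66} + 48\right) \left(4 \left(-4\right) + 1\right) = \frac{3169 \left(-16 + 1\right)}{66} = \frac{3169}{66} \left(-15\right) = - \frac{15845}{22}$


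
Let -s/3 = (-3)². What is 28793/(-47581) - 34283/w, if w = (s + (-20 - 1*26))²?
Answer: -1784657320/253559149 ≈ -7.0384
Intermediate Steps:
s = -27 (s = -3*(-3)² = -3*9 = -27)
w = 5329 (w = (-27 + (-20 - 1*26))² = (-27 + (-20 - 26))² = (-27 - 46)² = (-73)² = 5329)
28793/(-47581) - 34283/w = 28793/(-47581) - 34283/5329 = 28793*(-1/47581) - 34283*1/5329 = -28793/47581 - 34283/5329 = -1784657320/253559149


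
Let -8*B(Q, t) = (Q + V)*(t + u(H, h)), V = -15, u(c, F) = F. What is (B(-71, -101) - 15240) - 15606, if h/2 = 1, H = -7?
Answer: -127641/4 ≈ -31910.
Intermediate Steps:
h = 2 (h = 2*1 = 2)
B(Q, t) = -(-15 + Q)*(2 + t)/8 (B(Q, t) = -(Q - 15)*(t + 2)/8 = -(-15 + Q)*(2 + t)/8)
(B(-71, -101) - 15240) - 15606 = ((15/4 - ¼*(-71) + (15/8)*(-101) - ⅛*(-71)*(-101)) - 15240) - 15606 = ((15/4 + 71/4 - 1515/8 - 7171/8) - 15240) - 15606 = (-4257/4 - 15240) - 15606 = -65217/4 - 15606 = -127641/4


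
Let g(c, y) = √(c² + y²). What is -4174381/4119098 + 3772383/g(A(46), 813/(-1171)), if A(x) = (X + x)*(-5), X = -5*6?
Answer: -4174381/4119098 + 4417460493*√8776603369/8776603369 ≈ 47152.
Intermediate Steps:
X = -30
A(x) = 150 - 5*x (A(x) = (-30 + x)*(-5) = 150 - 5*x)
-4174381/4119098 + 3772383/g(A(46), 813/(-1171)) = -4174381/4119098 + 3772383/(√((150 - 5*46)² + (813/(-1171))²)) = -4174381*1/4119098 + 3772383/(√((150 - 230)² + (813*(-1/1171))²)) = -4174381/4119098 + 3772383/(√((-80)² + (-813/1171)²)) = -4174381/4119098 + 3772383/(√(6400 + 660969/1371241)) = -4174381/4119098 + 3772383/(√(8776603369/1371241)) = -4174381/4119098 + 3772383/((√8776603369/1171)) = -4174381/4119098 + 3772383*(1171*√8776603369/8776603369) = -4174381/4119098 + 4417460493*√8776603369/8776603369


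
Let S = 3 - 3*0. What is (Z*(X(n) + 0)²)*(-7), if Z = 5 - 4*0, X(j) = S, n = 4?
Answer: -315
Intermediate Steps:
S = 3 (S = 3 + 0 = 3)
X(j) = 3
Z = 5 (Z = 5 + 0 = 5)
(Z*(X(n) + 0)²)*(-7) = (5*(3 + 0)²)*(-7) = (5*3²)*(-7) = (5*9)*(-7) = 45*(-7) = -315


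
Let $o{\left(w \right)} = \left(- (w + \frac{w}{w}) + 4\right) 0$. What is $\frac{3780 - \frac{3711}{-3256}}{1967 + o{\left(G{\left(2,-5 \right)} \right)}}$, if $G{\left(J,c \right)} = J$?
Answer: $\frac{12311391}{6404552} \approx 1.9223$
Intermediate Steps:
$o{\left(w \right)} = 0$ ($o{\left(w \right)} = \left(- (w + 1) + 4\right) 0 = \left(- (1 + w) + 4\right) 0 = \left(\left(-1 - w\right) + 4\right) 0 = \left(3 - w\right) 0 = 0$)
$\frac{3780 - \frac{3711}{-3256}}{1967 + o{\left(G{\left(2,-5 \right)} \right)}} = \frac{3780 - \frac{3711}{-3256}}{1967 + 0} = \frac{3780 - - \frac{3711}{3256}}{1967} = \left(3780 + \frac{3711}{3256}\right) \frac{1}{1967} = \frac{12311391}{3256} \cdot \frac{1}{1967} = \frac{12311391}{6404552}$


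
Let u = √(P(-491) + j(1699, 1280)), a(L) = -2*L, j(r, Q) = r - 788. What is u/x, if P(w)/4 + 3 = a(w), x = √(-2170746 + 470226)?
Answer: -I*√228011390/283420 ≈ -0.053278*I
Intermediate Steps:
j(r, Q) = -788 + r
x = 2*I*√425130 (x = √(-1700520) = 2*I*√425130 ≈ 1304.0*I)
P(w) = -12 - 8*w (P(w) = -12 + 4*(-2*w) = -12 - 8*w)
u = √4827 (u = √((-12 - 8*(-491)) + (-788 + 1699)) = √((-12 + 3928) + 911) = √(3916 + 911) = √4827 ≈ 69.477)
u/x = √4827/((2*I*√425130)) = √4827*(-I*√425130/850260) = -I*√228011390/283420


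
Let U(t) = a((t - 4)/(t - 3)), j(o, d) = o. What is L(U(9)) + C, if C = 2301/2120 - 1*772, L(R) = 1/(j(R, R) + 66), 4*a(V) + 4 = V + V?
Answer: -51317227/66568 ≈ -770.90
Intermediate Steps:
a(V) = -1 + V/2 (a(V) = -1 + (V + V)/4 = -1 + (2*V)/4 = -1 + V/2)
U(t) = -1 + (-4 + t)/(2*(-3 + t)) (U(t) = -1 + ((t - 4)/(t - 3))/2 = -1 + ((-4 + t)/(-3 + t))/2 = -1 + (-4 + t)/(2*(-3 + t)))
L(R) = 1/(66 + R) (L(R) = 1/(R + 66) = 1/(66 + R))
C = -1634339/2120 (C = 2301*(1/2120) - 772 = 2301/2120 - 772 = -1634339/2120 ≈ -770.92)
L(U(9)) + C = 1/(66 + (2 - 1*9)/(2*(-3 + 9))) - 1634339/2120 = 1/(66 + (½)*(2 - 9)/6) - 1634339/2120 = 1/(66 + (½)*(⅙)*(-7)) - 1634339/2120 = 1/(66 - 7/12) - 1634339/2120 = 1/(785/12) - 1634339/2120 = 12/785 - 1634339/2120 = -51317227/66568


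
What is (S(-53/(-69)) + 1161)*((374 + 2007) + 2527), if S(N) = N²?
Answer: 9047619880/1587 ≈ 5.7011e+6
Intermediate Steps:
(S(-53/(-69)) + 1161)*((374 + 2007) + 2527) = ((-53/(-69))² + 1161)*((374 + 2007) + 2527) = ((-53*(-1/69))² + 1161)*(2381 + 2527) = ((53/69)² + 1161)*4908 = (2809/4761 + 1161)*4908 = (5530330/4761)*4908 = 9047619880/1587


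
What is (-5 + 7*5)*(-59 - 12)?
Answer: -2130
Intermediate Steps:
(-5 + 7*5)*(-59 - 12) = (-5 + 35)*(-71) = 30*(-71) = -2130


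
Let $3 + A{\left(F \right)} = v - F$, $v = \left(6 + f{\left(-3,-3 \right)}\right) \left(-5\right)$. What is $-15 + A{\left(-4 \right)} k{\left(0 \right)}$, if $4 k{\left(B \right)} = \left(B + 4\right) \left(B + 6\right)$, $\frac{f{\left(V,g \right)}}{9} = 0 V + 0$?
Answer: $-189$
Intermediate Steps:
$f{\left(V,g \right)} = 0$ ($f{\left(V,g \right)} = 9 \left(0 V + 0\right) = 9 \left(0 + 0\right) = 9 \cdot 0 = 0$)
$v = -30$ ($v = \left(6 + 0\right) \left(-5\right) = 6 \left(-5\right) = -30$)
$k{\left(B \right)} = \frac{\left(4 + B\right) \left(6 + B\right)}{4}$ ($k{\left(B \right)} = \frac{\left(B + 4\right) \left(B + 6\right)}{4} = \frac{\left(4 + B\right) \left(6 + B\right)}{4}$)
$A{\left(F \right)} = -33 - F$ ($A{\left(F \right)} = -3 - \left(30 + F\right) = -33 - F$)
$-15 + A{\left(-4 \right)} k{\left(0 \right)} = -15 + \left(-33 - -4\right) \left(6 + \frac{0^{2}}{4} + \frac{5}{2} \cdot 0\right) = -15 + \left(-33 + 4\right) \left(6 + \frac{1}{4} \cdot 0 + 0\right) = -15 - 29 \left(6 + 0 + 0\right) = -15 - 174 = -189$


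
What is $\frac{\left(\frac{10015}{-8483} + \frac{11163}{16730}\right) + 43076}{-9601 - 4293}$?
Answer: $- \frac{6113298479619}{1971844677460} \approx -3.1003$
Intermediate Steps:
$\frac{\left(\frac{10015}{-8483} + \frac{11163}{16730}\right) + 43076}{-9601 - 4293} = \frac{\left(10015 \left(- \frac{1}{8483}\right) + 11163 \cdot \frac{1}{16730}\right) + 43076}{-13894} = \left(\left(- \frac{10015}{8483} + \frac{11163}{16730}\right) + 43076\right) \left(- \frac{1}{13894}\right) = \left(- \frac{72855221}{141920590} + 43076\right) \left(- \frac{1}{13894}\right) = \frac{6113298479619}{141920590} \left(- \frac{1}{13894}\right) = - \frac{6113298479619}{1971844677460}$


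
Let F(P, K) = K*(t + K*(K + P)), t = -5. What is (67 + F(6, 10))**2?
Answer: 2614689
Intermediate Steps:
F(P, K) = K*(-5 + K*(K + P))
(67 + F(6, 10))**2 = (67 + 10*(-5 + 10**2 + 10*6))**2 = (67 + 10*(-5 + 100 + 60))**2 = (67 + 10*155)**2 = (67 + 1550)**2 = 1617**2 = 2614689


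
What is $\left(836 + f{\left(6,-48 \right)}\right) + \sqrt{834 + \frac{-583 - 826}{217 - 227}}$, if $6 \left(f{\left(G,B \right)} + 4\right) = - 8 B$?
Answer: $896 + \frac{\sqrt{97490}}{10} \approx 927.22$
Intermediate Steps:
$f{\left(G,B \right)} = -4 - \frac{4 B}{3}$ ($f{\left(G,B \right)} = -4 + \frac{\left(-8\right) B}{6} = -4 - \frac{4 B}{3}$)
$\left(836 + f{\left(6,-48 \right)}\right) + \sqrt{834 + \frac{-583 - 826}{217 - 227}} = \left(836 - -60\right) + \sqrt{834 + \frac{-583 - 826}{217 - 227}} = \left(836 + \left(-4 + 64\right)\right) + \sqrt{834 - \frac{1409}{-10}} = \left(836 + 60\right) + \sqrt{834 - - \frac{1409}{10}} = 896 + \sqrt{834 + \frac{1409}{10}} = 896 + \sqrt{\frac{9749}{10}} = 896 + \frac{\sqrt{97490}}{10}$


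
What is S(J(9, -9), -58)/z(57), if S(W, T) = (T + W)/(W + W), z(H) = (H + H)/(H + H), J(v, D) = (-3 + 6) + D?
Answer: 16/3 ≈ 5.3333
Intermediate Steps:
J(v, D) = 3 + D
z(H) = 1 (z(H) = (2*H)/((2*H)) = (2*H)*(1/(2*H)) = 1)
S(W, T) = (T + W)/(2*W) (S(W, T) = (T + W)/((2*W)) = (T + W)*(1/(2*W)) = (T + W)/(2*W))
S(J(9, -9), -58)/z(57) = ((-58 + (3 - 9))/(2*(3 - 9)))/1 = ((½)*(-58 - 6)/(-6))*1 = ((½)*(-⅙)*(-64))*1 = (16/3)*1 = 16/3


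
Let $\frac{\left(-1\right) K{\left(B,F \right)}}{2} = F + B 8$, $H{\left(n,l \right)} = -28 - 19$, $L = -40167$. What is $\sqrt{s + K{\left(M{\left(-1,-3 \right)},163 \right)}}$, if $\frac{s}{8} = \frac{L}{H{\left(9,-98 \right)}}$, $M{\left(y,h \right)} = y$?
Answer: $\frac{\sqrt{14418002}}{47} \approx 80.789$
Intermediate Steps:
$H{\left(n,l \right)} = -47$ ($H{\left(n,l \right)} = -28 - 19 = -47$)
$K{\left(B,F \right)} = - 16 B - 2 F$ ($K{\left(B,F \right)} = - 2 \left(F + B 8\right) = - 2 \left(F + 8 B\right) = - 16 B - 2 F$)
$s = \frac{321336}{47}$ ($s = 8 \left(- \frac{40167}{-47}\right) = 8 \left(\left(-40167\right) \left(- \frac{1}{47}\right)\right) = 8 \cdot \frac{40167}{47} = \frac{321336}{47} \approx 6836.9$)
$\sqrt{s + K{\left(M{\left(-1,-3 \right)},163 \right)}} = \sqrt{\frac{321336}{47} - 310} = \sqrt{\frac{306766}{47}} = \frac{\sqrt{14418002}}{47}$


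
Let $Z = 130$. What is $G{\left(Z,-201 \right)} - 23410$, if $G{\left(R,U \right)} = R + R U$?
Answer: $-49410$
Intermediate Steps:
$G{\left(Z,-201 \right)} - 23410 = 130 \left(1 - 201\right) - 23410 = 130 \left(-200\right) - 23410 = -26000 - 23410 = -49410$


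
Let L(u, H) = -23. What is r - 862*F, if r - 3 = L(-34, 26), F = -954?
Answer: 822328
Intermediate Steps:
r = -20 (r = 3 - 23 = -20)
r - 862*F = -20 - 862*(-954) = -20 + 822348 = 822328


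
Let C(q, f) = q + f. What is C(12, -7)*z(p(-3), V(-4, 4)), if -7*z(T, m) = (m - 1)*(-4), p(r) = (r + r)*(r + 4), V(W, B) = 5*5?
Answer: 480/7 ≈ 68.571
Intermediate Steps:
V(W, B) = 25
p(r) = 2*r*(4 + r) (p(r) = (2*r)*(4 + r) = 2*r*(4 + r))
z(T, m) = -4/7 + 4*m/7 (z(T, m) = -(m - 1)*(-4)/7 = -(-1 + m)*(-4)/7 = -(4 - 4*m)/7 = -4/7 + 4*m/7)
C(q, f) = f + q
C(12, -7)*z(p(-3), V(-4, 4)) = (-7 + 12)*(-4/7 + (4/7)*25) = 5*(-4/7 + 100/7) = 5*(96/7) = 480/7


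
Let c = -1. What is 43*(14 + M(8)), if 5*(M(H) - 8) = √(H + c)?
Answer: 946 + 43*√7/5 ≈ 968.75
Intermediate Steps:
M(H) = 8 + √(-1 + H)/5 (M(H) = 8 + √(H - 1)/5 = 8 + √(-1 + H)/5)
43*(14 + M(8)) = 43*(14 + (8 + √(-1 + 8)/5)) = 43*(14 + (8 + √7/5)) = 43*(22 + √7/5) = 946 + 43*√7/5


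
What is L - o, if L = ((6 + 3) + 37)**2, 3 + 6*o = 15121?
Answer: -1211/3 ≈ -403.67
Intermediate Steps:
o = 7559/3 (o = -1/2 + (1/6)*15121 = -1/2 + 15121/6 = 7559/3 ≈ 2519.7)
L = 2116 (L = (9 + 37)**2 = 46**2 = 2116)
L - o = 2116 - 1*7559/3 = 2116 - 7559/3 = -1211/3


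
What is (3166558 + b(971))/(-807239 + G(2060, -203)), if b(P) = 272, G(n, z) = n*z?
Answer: -1055610/408473 ≈ -2.5843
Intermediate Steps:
(3166558 + b(971))/(-807239 + G(2060, -203)) = (3166558 + 272)/(-807239 + 2060*(-203)) = 3166830/(-807239 - 418180) = 3166830/(-1225419) = 3166830*(-1/1225419) = -1055610/408473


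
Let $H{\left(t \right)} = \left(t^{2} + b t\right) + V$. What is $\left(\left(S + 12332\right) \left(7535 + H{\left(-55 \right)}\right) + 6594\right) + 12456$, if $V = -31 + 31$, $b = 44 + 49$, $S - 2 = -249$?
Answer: $65821875$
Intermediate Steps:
$S = -247$ ($S = 2 - 249 = -247$)
$b = 93$
$V = 0$
$H{\left(t \right)} = t^{2} + 93 t$ ($H{\left(t \right)} = \left(t^{2} + 93 t\right) + 0 = t^{2} + 93 t$)
$\left(\left(S + 12332\right) \left(7535 + H{\left(-55 \right)}\right) + 6594\right) + 12456 = \left(\left(-247 + 12332\right) \left(7535 - 55 \left(93 - 55\right)\right) + 6594\right) + 12456 = \left(12085 \left(7535 - 2090\right) + 6594\right) + 12456 = \left(12085 \cdot 5445 + 6594\right) + 12456 = \left(65802825 + 6594\right) + 12456 = 65809419 + 12456 = 65821875$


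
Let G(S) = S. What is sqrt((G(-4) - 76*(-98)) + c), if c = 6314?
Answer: sqrt(13758) ≈ 117.29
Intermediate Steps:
sqrt((G(-4) - 76*(-98)) + c) = sqrt((-4 - 76*(-98)) + 6314) = sqrt((-4 + 7448) + 6314) = sqrt(7444 + 6314) = sqrt(13758)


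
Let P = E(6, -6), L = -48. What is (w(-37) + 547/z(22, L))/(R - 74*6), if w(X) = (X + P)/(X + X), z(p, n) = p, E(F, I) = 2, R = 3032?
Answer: 2578/263329 ≈ 0.0097900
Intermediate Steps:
P = 2
w(X) = (2 + X)/(2*X) (w(X) = (X + 2)/(X + X) = (2 + X)/((2*X)) = (2 + X)*(1/(2*X)) = (2 + X)/(2*X))
(w(-37) + 547/z(22, L))/(R - 74*6) = ((½)*(2 - 37)/(-37) + 547/22)/(3032 - 74*6) = ((½)*(-1/37)*(-35) + 547*(1/22))/(3032 - 444) = (35/74 + 547/22)/2588 = (10312/407)*(1/2588) = 2578/263329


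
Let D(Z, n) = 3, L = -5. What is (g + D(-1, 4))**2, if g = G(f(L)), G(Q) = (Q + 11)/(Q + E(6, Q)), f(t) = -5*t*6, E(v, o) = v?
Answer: 395641/24336 ≈ 16.257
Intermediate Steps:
f(t) = -30*t
G(Q) = (11 + Q)/(6 + Q) (G(Q) = (Q + 11)/(Q + 6) = (11 + Q)/(6 + Q))
g = 161/156 (g = (11 - 30*(-5))/(6 - 30*(-5)) = (11 + 150)/(6 + 150) = 161/156 ≈ 1.0321)
(g + D(-1, 4))**2 = (161/156 + 3)**2 = (629/156)**2 = 395641/24336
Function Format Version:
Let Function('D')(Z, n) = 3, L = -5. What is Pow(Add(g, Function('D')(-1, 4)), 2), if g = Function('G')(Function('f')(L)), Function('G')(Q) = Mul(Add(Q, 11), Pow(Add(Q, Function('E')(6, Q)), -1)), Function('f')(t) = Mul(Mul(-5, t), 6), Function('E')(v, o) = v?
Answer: Rational(395641, 24336) ≈ 16.257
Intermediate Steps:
Function('f')(t) = Mul(-30, t)
Function('G')(Q) = Mul(Pow(Add(6, Q), -1), Add(11, Q)) (Function('G')(Q) = Mul(Add(Q, 11), Pow(Add(Q, 6), -1)) = Mul(Add(11, Q), Pow(Add(6, Q), -1)) = Mul(Pow(Add(6, Q), -1), Add(11, Q)))
g = Rational(161, 156) (g = Mul(Pow(Add(6, Mul(-30, -5)), -1), Add(11, Mul(-30, -5))) = Mul(Pow(Add(6, 150), -1), Add(11, 150)) = Mul(Pow(156, -1), 161) = Mul(Rational(1, 156), 161) = Rational(161, 156) ≈ 1.0321)
Pow(Add(g, Function('D')(-1, 4)), 2) = Pow(Add(Rational(161, 156), 3), 2) = Pow(Rational(629, 156), 2) = Rational(395641, 24336)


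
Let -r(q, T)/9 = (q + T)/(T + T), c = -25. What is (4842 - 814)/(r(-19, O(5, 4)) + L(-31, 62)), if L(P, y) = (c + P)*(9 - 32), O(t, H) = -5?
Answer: 5035/1583 ≈ 3.1807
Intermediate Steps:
r(q, T) = -9*(T + q)/(2*T) (r(q, T) = -9*(q + T)/(T + T) = -9*(T + q)/(2*T))
L(P, y) = 575 - 23*P (L(P, y) = (-25 + P)*(9 - 32) = (-25 + P)*(-23) = 575 - 23*P)
(4842 - 814)/(r(-19, O(5, 4)) + L(-31, 62)) = (4842 - 814)/((9/2)*(-1*(-5) - 1*(-19))/(-5) + (575 - 23*(-31))) = 4028/((9/2)*(-⅕)*(5 + 19) + (575 + 713)) = 4028/((9/2)*(-⅕)*24 + 1288) = 4028/(-108/5 + 1288) = 4028/(6332/5) = 4028*(5/6332) = 5035/1583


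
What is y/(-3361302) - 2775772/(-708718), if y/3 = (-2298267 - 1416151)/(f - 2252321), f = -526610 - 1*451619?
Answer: 2511807956389730069/641322117831436650 ≈ 3.9166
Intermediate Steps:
f = -978229 (f = -526610 - 451619 = -978229)
y = 1857209/538425 (y = 3*((-2298267 - 1416151)/(-978229 - 2252321)) = 3*(-3714418/(-3230550)) = 3*(-3714418*(-1/3230550)) = 3*(1857209/1615275) = 1857209/538425 ≈ 3.4493)
y/(-3361302) - 2775772/(-708718) = (1857209/538425)/(-3361302) - 2775772/(-708718) = (1857209/538425)*(-1/3361302) - 2775772*(-1/708718) = -1857209/1809809029350 + 1387886/354359 = 2511807956389730069/641322117831436650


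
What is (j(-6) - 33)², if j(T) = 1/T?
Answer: 39601/36 ≈ 1100.0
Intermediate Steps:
(j(-6) - 33)² = (1/(-6) - 33)² = (-⅙ - 33)² = (-199/6)² = 39601/36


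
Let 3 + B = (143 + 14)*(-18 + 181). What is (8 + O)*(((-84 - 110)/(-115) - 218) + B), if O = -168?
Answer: -93367808/23 ≈ -4.0595e+6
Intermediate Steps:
B = 25588 (B = -3 + (143 + 14)*(-18 + 181) = -3 + 157*163 = -3 + 25591 = 25588)
(8 + O)*(((-84 - 110)/(-115) - 218) + B) = (8 - 168)*(((-84 - 110)/(-115) - 218) + 25588) = -160*((-194*(-1/115) - 218) + 25588) = -160*((194/115 - 218) + 25588) = -160*(-24876/115 + 25588) = -160*2917744/115 = -93367808/23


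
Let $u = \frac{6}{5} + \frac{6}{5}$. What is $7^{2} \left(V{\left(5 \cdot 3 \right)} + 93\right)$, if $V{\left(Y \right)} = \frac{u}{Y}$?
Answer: $\frac{114121}{25} \approx 4564.8$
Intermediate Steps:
$u = \frac{12}{5}$ ($u = 6 \cdot \frac{1}{5} + 6 \cdot \frac{1}{5} = \frac{6}{5} + \frac{6}{5} = \frac{12}{5} \approx 2.4$)
$V{\left(Y \right)} = \frac{12}{5 Y}$
$7^{2} \left(V{\left(5 \cdot 3 \right)} + 93\right) = 7^{2} \left(\frac{12}{5 \cdot 5 \cdot 3} + 93\right) = 49 \left(\frac{12}{5 \cdot 15} + 93\right) = 49 \left(\frac{12}{5} \cdot \frac{1}{15} + 93\right) = 49 \left(\frac{4}{25} + 93\right) = 49 \cdot \frac{2329}{25} = \frac{114121}{25}$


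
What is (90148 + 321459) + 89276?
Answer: 500883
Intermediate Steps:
(90148 + 321459) + 89276 = 411607 + 89276 = 500883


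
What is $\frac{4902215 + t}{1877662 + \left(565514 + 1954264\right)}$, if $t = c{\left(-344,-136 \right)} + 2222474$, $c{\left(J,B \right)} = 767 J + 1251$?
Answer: $\frac{1715523}{1099360} \approx 1.5605$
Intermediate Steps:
$c{\left(J,B \right)} = 1251 + 767 J$
$t = 1959877$ ($t = \left(1251 + 767 \left(-344\right)\right) + 2222474 = \left(1251 - 263848\right) + 2222474 = -262597 + 2222474 = 1959877$)
$\frac{4902215 + t}{1877662 + \left(565514 + 1954264\right)} = \frac{4902215 + 1959877}{1877662 + \left(565514 + 1954264\right)} = \frac{6862092}{1877662 + 2519778} = \frac{6862092}{4397440} = 6862092 \cdot \frac{1}{4397440} = \frac{1715523}{1099360}$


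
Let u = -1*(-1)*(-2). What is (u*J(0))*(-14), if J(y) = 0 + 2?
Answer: 56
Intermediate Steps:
J(y) = 2
u = -2 (u = 1*(-2) = -2)
(u*J(0))*(-14) = -2*2*(-14) = -4*(-14) = 56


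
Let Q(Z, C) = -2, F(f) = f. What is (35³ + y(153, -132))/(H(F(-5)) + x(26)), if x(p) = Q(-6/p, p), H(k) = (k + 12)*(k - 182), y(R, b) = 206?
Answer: -43081/1311 ≈ -32.861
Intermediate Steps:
H(k) = (-182 + k)*(12 + k) (H(k) = (12 + k)*(-182 + k) = (-182 + k)*(12 + k))
x(p) = -2
(35³ + y(153, -132))/(H(F(-5)) + x(26)) = (35³ + 206)/((-2184 + (-5)² - 170*(-5)) - 2) = (42875 + 206)/((-2184 + 25 + 850) - 2) = 43081/(-1309 - 2) = 43081/(-1311) = 43081*(-1/1311) = -43081/1311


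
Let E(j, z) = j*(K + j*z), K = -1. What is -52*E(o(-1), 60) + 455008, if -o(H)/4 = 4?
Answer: -344544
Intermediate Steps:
o(H) = -16 (o(H) = -4*4 = -16)
E(j, z) = j*(-1 + j*z)
-52*E(o(-1), 60) + 455008 = -(-832)*(-1 - 16*60) + 455008 = -(-832)*(-1 - 960) + 455008 = -(-832)*(-961) + 455008 = -52*15376 + 455008 = -799552 + 455008 = -344544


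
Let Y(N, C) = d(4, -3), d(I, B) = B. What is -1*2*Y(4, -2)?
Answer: 6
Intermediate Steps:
Y(N, C) = -3
-1*2*Y(4, -2) = -1*2*(-3) = -2*(-3) = -1*(-6) = 6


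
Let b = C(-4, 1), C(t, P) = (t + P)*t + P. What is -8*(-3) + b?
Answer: 37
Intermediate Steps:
C(t, P) = P + t*(P + t) (C(t, P) = (P + t)*t + P = t*(P + t) + P = P + t*(P + t))
b = 13 (b = 1 + (-4)² + 1*(-4) = 1 + 16 - 4 = 13)
-8*(-3) + b = -8*(-3) + 13 = 24 + 13 = 37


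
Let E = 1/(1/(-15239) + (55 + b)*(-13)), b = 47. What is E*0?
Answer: 0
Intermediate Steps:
E = -15239/20206915 (E = 1/(1/(-15239) + (55 + 47)*(-13)) = 1/(-1/15239 + 102*(-13)) = 1/(-1/15239 - 1326) = 1/(-20206915/15239) = -15239/20206915 ≈ -0.00075415)
E*0 = -15239/20206915*0 = 0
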